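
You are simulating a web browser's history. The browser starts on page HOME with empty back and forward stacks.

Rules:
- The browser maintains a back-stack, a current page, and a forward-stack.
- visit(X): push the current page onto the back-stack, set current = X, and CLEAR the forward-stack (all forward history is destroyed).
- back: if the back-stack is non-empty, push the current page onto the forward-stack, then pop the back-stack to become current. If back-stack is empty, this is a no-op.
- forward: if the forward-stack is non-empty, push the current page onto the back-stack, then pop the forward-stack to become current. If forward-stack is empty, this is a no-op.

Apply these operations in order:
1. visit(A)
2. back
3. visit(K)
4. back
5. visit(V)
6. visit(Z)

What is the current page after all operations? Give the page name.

Answer: Z

Derivation:
After 1 (visit(A)): cur=A back=1 fwd=0
After 2 (back): cur=HOME back=0 fwd=1
After 3 (visit(K)): cur=K back=1 fwd=0
After 4 (back): cur=HOME back=0 fwd=1
After 5 (visit(V)): cur=V back=1 fwd=0
After 6 (visit(Z)): cur=Z back=2 fwd=0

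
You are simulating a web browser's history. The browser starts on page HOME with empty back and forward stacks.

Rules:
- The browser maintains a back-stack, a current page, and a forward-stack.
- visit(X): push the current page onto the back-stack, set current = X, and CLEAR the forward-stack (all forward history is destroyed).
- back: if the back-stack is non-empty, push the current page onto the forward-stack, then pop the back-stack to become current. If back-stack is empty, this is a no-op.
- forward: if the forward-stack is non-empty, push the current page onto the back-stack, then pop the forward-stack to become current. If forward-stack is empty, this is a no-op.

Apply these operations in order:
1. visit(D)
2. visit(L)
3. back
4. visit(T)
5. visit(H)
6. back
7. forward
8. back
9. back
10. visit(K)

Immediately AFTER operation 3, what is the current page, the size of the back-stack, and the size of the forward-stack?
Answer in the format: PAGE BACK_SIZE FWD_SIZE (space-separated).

After 1 (visit(D)): cur=D back=1 fwd=0
After 2 (visit(L)): cur=L back=2 fwd=0
After 3 (back): cur=D back=1 fwd=1

D 1 1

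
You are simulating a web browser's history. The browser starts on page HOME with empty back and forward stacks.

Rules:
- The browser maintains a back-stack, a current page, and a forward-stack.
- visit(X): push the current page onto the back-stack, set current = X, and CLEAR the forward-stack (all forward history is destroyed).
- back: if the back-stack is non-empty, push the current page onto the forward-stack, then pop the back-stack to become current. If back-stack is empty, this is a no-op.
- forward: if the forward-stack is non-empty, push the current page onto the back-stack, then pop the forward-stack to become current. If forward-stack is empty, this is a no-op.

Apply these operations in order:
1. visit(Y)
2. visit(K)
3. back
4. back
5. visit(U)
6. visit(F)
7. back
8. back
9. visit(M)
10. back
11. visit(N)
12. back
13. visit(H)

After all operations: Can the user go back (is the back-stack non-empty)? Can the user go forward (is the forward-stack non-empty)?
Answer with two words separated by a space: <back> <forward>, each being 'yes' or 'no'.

Answer: yes no

Derivation:
After 1 (visit(Y)): cur=Y back=1 fwd=0
After 2 (visit(K)): cur=K back=2 fwd=0
After 3 (back): cur=Y back=1 fwd=1
After 4 (back): cur=HOME back=0 fwd=2
After 5 (visit(U)): cur=U back=1 fwd=0
After 6 (visit(F)): cur=F back=2 fwd=0
After 7 (back): cur=U back=1 fwd=1
After 8 (back): cur=HOME back=0 fwd=2
After 9 (visit(M)): cur=M back=1 fwd=0
After 10 (back): cur=HOME back=0 fwd=1
After 11 (visit(N)): cur=N back=1 fwd=0
After 12 (back): cur=HOME back=0 fwd=1
After 13 (visit(H)): cur=H back=1 fwd=0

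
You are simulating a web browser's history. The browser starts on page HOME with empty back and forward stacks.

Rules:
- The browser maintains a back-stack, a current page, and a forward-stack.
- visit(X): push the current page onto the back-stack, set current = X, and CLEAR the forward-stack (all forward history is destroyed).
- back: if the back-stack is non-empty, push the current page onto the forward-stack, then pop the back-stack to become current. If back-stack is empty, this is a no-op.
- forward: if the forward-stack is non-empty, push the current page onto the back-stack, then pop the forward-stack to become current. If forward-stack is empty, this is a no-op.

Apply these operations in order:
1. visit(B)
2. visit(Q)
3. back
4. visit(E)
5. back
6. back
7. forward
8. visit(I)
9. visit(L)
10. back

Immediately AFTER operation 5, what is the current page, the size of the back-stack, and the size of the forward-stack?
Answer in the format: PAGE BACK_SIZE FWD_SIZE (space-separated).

After 1 (visit(B)): cur=B back=1 fwd=0
After 2 (visit(Q)): cur=Q back=2 fwd=0
After 3 (back): cur=B back=1 fwd=1
After 4 (visit(E)): cur=E back=2 fwd=0
After 5 (back): cur=B back=1 fwd=1

B 1 1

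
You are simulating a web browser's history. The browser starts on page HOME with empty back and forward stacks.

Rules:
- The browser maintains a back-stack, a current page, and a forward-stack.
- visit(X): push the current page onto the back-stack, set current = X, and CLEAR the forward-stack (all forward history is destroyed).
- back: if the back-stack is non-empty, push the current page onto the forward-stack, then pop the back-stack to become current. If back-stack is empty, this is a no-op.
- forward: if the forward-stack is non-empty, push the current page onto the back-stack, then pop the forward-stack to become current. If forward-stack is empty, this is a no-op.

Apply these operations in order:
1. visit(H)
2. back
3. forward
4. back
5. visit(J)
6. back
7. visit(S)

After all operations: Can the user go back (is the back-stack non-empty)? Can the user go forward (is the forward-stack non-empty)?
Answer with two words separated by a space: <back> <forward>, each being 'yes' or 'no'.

Answer: yes no

Derivation:
After 1 (visit(H)): cur=H back=1 fwd=0
After 2 (back): cur=HOME back=0 fwd=1
After 3 (forward): cur=H back=1 fwd=0
After 4 (back): cur=HOME back=0 fwd=1
After 5 (visit(J)): cur=J back=1 fwd=0
After 6 (back): cur=HOME back=0 fwd=1
After 7 (visit(S)): cur=S back=1 fwd=0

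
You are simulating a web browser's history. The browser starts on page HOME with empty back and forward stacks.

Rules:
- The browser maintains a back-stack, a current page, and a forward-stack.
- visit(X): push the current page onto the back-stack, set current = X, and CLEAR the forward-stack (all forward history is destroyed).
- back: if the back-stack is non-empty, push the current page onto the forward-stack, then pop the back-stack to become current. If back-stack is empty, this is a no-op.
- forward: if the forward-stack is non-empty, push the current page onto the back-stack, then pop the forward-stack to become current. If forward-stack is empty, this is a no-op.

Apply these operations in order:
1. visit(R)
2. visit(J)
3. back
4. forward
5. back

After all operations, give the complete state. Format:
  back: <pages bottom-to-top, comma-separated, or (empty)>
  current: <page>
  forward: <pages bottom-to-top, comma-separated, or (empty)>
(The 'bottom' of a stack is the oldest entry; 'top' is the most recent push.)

Answer: back: HOME
current: R
forward: J

Derivation:
After 1 (visit(R)): cur=R back=1 fwd=0
After 2 (visit(J)): cur=J back=2 fwd=0
After 3 (back): cur=R back=1 fwd=1
After 4 (forward): cur=J back=2 fwd=0
After 5 (back): cur=R back=1 fwd=1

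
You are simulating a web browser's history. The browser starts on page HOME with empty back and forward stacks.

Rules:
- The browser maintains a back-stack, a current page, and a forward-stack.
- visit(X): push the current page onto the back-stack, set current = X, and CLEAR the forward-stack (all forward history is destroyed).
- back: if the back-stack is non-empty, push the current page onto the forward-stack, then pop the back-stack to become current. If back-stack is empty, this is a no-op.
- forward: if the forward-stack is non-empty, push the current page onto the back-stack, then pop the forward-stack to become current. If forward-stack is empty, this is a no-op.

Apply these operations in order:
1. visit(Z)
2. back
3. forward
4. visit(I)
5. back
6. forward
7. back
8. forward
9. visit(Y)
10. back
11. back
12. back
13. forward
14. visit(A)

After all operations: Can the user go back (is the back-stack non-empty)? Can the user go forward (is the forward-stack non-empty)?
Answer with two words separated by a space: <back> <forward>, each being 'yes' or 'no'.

After 1 (visit(Z)): cur=Z back=1 fwd=0
After 2 (back): cur=HOME back=0 fwd=1
After 3 (forward): cur=Z back=1 fwd=0
After 4 (visit(I)): cur=I back=2 fwd=0
After 5 (back): cur=Z back=1 fwd=1
After 6 (forward): cur=I back=2 fwd=0
After 7 (back): cur=Z back=1 fwd=1
After 8 (forward): cur=I back=2 fwd=0
After 9 (visit(Y)): cur=Y back=3 fwd=0
After 10 (back): cur=I back=2 fwd=1
After 11 (back): cur=Z back=1 fwd=2
After 12 (back): cur=HOME back=0 fwd=3
After 13 (forward): cur=Z back=1 fwd=2
After 14 (visit(A)): cur=A back=2 fwd=0

Answer: yes no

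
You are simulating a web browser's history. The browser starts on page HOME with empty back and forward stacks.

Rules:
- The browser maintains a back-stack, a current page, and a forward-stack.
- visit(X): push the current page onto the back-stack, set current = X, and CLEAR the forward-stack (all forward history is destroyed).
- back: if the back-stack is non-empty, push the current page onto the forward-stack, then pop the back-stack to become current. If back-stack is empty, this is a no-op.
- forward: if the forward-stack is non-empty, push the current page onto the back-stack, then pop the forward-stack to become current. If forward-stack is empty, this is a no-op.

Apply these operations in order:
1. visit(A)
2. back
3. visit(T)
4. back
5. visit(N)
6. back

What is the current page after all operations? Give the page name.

Answer: HOME

Derivation:
After 1 (visit(A)): cur=A back=1 fwd=0
After 2 (back): cur=HOME back=0 fwd=1
After 3 (visit(T)): cur=T back=1 fwd=0
After 4 (back): cur=HOME back=0 fwd=1
After 5 (visit(N)): cur=N back=1 fwd=0
After 6 (back): cur=HOME back=0 fwd=1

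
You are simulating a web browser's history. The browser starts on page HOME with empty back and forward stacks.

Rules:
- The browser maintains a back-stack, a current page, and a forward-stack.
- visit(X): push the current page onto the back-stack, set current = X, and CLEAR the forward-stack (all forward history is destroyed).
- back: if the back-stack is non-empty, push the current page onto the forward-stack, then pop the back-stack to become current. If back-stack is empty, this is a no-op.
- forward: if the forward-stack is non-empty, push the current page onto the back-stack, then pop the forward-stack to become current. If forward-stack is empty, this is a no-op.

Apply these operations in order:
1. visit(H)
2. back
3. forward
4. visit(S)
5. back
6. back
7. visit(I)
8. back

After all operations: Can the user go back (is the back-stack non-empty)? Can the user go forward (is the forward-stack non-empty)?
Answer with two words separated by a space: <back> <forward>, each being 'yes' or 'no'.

After 1 (visit(H)): cur=H back=1 fwd=0
After 2 (back): cur=HOME back=0 fwd=1
After 3 (forward): cur=H back=1 fwd=0
After 4 (visit(S)): cur=S back=2 fwd=0
After 5 (back): cur=H back=1 fwd=1
After 6 (back): cur=HOME back=0 fwd=2
After 7 (visit(I)): cur=I back=1 fwd=0
After 8 (back): cur=HOME back=0 fwd=1

Answer: no yes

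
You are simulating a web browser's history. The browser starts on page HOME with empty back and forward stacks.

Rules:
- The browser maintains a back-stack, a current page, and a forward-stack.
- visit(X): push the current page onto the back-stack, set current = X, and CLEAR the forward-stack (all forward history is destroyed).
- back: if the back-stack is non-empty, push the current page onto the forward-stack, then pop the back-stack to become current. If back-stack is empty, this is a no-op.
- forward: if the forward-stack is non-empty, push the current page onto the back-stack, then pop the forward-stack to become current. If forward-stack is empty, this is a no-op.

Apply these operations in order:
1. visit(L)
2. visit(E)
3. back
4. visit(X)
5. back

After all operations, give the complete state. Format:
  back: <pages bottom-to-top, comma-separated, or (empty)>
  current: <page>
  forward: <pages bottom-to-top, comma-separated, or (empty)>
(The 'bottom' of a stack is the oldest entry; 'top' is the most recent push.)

Answer: back: HOME
current: L
forward: X

Derivation:
After 1 (visit(L)): cur=L back=1 fwd=0
After 2 (visit(E)): cur=E back=2 fwd=0
After 3 (back): cur=L back=1 fwd=1
After 4 (visit(X)): cur=X back=2 fwd=0
After 5 (back): cur=L back=1 fwd=1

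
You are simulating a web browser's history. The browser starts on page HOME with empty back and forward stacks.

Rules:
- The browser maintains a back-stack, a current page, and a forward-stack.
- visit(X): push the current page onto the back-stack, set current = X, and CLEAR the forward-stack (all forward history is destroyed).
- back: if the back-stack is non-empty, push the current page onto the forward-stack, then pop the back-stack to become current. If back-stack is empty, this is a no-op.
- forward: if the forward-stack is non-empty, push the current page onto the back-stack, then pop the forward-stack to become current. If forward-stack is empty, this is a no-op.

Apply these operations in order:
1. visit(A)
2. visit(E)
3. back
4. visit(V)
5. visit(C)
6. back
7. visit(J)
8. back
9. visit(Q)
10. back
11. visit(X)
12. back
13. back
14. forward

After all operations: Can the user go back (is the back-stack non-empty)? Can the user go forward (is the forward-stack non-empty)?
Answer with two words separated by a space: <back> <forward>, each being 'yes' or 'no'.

Answer: yes yes

Derivation:
After 1 (visit(A)): cur=A back=1 fwd=0
After 2 (visit(E)): cur=E back=2 fwd=0
After 3 (back): cur=A back=1 fwd=1
After 4 (visit(V)): cur=V back=2 fwd=0
After 5 (visit(C)): cur=C back=3 fwd=0
After 6 (back): cur=V back=2 fwd=1
After 7 (visit(J)): cur=J back=3 fwd=0
After 8 (back): cur=V back=2 fwd=1
After 9 (visit(Q)): cur=Q back=3 fwd=0
After 10 (back): cur=V back=2 fwd=1
After 11 (visit(X)): cur=X back=3 fwd=0
After 12 (back): cur=V back=2 fwd=1
After 13 (back): cur=A back=1 fwd=2
After 14 (forward): cur=V back=2 fwd=1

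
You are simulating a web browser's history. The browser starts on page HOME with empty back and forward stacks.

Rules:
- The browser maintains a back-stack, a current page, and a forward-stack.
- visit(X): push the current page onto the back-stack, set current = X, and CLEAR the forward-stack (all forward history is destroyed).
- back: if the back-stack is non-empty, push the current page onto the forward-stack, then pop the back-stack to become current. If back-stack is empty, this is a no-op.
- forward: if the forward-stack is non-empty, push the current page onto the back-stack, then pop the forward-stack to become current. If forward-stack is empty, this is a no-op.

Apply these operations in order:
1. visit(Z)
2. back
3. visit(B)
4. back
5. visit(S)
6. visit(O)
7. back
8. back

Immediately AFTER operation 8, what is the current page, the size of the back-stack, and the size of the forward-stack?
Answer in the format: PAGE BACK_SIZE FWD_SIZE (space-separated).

After 1 (visit(Z)): cur=Z back=1 fwd=0
After 2 (back): cur=HOME back=0 fwd=1
After 3 (visit(B)): cur=B back=1 fwd=0
After 4 (back): cur=HOME back=0 fwd=1
After 5 (visit(S)): cur=S back=1 fwd=0
After 6 (visit(O)): cur=O back=2 fwd=0
After 7 (back): cur=S back=1 fwd=1
After 8 (back): cur=HOME back=0 fwd=2

HOME 0 2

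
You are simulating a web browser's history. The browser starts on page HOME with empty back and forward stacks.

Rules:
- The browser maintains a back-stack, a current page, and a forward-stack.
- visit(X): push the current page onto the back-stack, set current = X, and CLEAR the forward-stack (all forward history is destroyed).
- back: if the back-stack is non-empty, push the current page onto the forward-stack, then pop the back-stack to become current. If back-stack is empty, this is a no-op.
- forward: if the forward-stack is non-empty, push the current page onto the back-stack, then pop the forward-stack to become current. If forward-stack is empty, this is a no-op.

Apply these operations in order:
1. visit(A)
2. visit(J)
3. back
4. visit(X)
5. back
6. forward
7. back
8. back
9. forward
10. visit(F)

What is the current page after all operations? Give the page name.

After 1 (visit(A)): cur=A back=1 fwd=0
After 2 (visit(J)): cur=J back=2 fwd=0
After 3 (back): cur=A back=1 fwd=1
After 4 (visit(X)): cur=X back=2 fwd=0
After 5 (back): cur=A back=1 fwd=1
After 6 (forward): cur=X back=2 fwd=0
After 7 (back): cur=A back=1 fwd=1
After 8 (back): cur=HOME back=0 fwd=2
After 9 (forward): cur=A back=1 fwd=1
After 10 (visit(F)): cur=F back=2 fwd=0

Answer: F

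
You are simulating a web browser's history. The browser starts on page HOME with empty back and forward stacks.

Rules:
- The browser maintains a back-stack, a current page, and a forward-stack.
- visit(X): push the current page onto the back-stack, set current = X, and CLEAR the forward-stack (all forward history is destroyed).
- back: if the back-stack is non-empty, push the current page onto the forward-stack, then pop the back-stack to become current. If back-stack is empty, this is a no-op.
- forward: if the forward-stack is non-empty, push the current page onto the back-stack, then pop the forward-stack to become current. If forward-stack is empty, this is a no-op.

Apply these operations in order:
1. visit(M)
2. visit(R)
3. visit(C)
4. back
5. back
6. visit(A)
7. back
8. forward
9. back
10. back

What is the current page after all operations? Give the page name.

Answer: HOME

Derivation:
After 1 (visit(M)): cur=M back=1 fwd=0
After 2 (visit(R)): cur=R back=2 fwd=0
After 3 (visit(C)): cur=C back=3 fwd=0
After 4 (back): cur=R back=2 fwd=1
After 5 (back): cur=M back=1 fwd=2
After 6 (visit(A)): cur=A back=2 fwd=0
After 7 (back): cur=M back=1 fwd=1
After 8 (forward): cur=A back=2 fwd=0
After 9 (back): cur=M back=1 fwd=1
After 10 (back): cur=HOME back=0 fwd=2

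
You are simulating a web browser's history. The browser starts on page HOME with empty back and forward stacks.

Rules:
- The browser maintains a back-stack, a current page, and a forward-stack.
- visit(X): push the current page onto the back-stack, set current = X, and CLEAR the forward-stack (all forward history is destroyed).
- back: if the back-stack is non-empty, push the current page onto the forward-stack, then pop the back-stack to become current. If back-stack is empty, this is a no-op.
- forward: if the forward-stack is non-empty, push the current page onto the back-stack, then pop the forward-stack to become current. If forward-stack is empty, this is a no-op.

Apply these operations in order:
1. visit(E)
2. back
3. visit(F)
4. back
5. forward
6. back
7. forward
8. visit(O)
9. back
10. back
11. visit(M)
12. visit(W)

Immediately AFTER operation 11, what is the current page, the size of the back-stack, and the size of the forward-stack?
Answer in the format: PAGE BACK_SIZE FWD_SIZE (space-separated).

After 1 (visit(E)): cur=E back=1 fwd=0
After 2 (back): cur=HOME back=0 fwd=1
After 3 (visit(F)): cur=F back=1 fwd=0
After 4 (back): cur=HOME back=0 fwd=1
After 5 (forward): cur=F back=1 fwd=0
After 6 (back): cur=HOME back=0 fwd=1
After 7 (forward): cur=F back=1 fwd=0
After 8 (visit(O)): cur=O back=2 fwd=0
After 9 (back): cur=F back=1 fwd=1
After 10 (back): cur=HOME back=0 fwd=2
After 11 (visit(M)): cur=M back=1 fwd=0

M 1 0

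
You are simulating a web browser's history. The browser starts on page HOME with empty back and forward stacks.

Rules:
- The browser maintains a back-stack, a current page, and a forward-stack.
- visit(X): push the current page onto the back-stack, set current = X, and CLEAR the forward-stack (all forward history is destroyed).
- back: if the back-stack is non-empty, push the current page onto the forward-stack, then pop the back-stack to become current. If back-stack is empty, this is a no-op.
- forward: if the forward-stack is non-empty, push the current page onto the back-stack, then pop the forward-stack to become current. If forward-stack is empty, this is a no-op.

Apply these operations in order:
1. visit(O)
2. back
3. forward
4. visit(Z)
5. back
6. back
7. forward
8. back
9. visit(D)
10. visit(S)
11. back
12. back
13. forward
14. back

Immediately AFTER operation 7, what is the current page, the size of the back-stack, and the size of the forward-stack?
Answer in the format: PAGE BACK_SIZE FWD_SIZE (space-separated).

After 1 (visit(O)): cur=O back=1 fwd=0
After 2 (back): cur=HOME back=0 fwd=1
After 3 (forward): cur=O back=1 fwd=0
After 4 (visit(Z)): cur=Z back=2 fwd=0
After 5 (back): cur=O back=1 fwd=1
After 6 (back): cur=HOME back=0 fwd=2
After 7 (forward): cur=O back=1 fwd=1

O 1 1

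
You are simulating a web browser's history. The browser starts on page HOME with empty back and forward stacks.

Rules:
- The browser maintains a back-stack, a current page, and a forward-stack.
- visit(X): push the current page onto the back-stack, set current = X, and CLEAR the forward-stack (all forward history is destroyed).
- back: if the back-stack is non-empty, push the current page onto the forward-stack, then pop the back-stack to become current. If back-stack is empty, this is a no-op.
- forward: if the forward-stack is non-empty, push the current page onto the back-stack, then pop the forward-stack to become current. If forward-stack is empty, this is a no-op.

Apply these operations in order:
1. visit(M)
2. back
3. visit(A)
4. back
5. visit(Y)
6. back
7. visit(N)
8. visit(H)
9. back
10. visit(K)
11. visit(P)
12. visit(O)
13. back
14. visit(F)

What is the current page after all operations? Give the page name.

After 1 (visit(M)): cur=M back=1 fwd=0
After 2 (back): cur=HOME back=0 fwd=1
After 3 (visit(A)): cur=A back=1 fwd=0
After 4 (back): cur=HOME back=0 fwd=1
After 5 (visit(Y)): cur=Y back=1 fwd=0
After 6 (back): cur=HOME back=0 fwd=1
After 7 (visit(N)): cur=N back=1 fwd=0
After 8 (visit(H)): cur=H back=2 fwd=0
After 9 (back): cur=N back=1 fwd=1
After 10 (visit(K)): cur=K back=2 fwd=0
After 11 (visit(P)): cur=P back=3 fwd=0
After 12 (visit(O)): cur=O back=4 fwd=0
After 13 (back): cur=P back=3 fwd=1
After 14 (visit(F)): cur=F back=4 fwd=0

Answer: F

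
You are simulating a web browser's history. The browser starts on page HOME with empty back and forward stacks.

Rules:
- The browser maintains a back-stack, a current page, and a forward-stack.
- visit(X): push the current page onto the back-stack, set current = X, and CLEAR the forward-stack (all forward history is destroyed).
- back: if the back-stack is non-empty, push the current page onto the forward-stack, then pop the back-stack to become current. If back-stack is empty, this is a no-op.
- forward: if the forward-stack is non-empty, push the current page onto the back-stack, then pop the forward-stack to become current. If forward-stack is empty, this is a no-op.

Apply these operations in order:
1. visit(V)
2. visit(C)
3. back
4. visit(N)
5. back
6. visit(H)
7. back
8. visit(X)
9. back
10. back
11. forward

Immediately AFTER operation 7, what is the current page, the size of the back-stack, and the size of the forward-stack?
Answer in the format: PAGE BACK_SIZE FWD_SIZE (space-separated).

After 1 (visit(V)): cur=V back=1 fwd=0
After 2 (visit(C)): cur=C back=2 fwd=0
After 3 (back): cur=V back=1 fwd=1
After 4 (visit(N)): cur=N back=2 fwd=0
After 5 (back): cur=V back=1 fwd=1
After 6 (visit(H)): cur=H back=2 fwd=0
After 7 (back): cur=V back=1 fwd=1

V 1 1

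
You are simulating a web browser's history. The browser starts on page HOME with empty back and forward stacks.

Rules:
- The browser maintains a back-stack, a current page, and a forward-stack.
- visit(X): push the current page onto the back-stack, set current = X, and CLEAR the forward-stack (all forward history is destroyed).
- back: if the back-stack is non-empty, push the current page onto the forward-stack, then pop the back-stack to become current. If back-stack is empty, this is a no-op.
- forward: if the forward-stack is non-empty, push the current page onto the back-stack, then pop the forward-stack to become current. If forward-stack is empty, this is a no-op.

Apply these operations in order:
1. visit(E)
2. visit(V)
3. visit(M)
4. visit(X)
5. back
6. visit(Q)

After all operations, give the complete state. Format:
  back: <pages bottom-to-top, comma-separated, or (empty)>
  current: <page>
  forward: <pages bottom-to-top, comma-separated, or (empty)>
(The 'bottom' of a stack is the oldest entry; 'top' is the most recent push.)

After 1 (visit(E)): cur=E back=1 fwd=0
After 2 (visit(V)): cur=V back=2 fwd=0
After 3 (visit(M)): cur=M back=3 fwd=0
After 4 (visit(X)): cur=X back=4 fwd=0
After 5 (back): cur=M back=3 fwd=1
After 6 (visit(Q)): cur=Q back=4 fwd=0

Answer: back: HOME,E,V,M
current: Q
forward: (empty)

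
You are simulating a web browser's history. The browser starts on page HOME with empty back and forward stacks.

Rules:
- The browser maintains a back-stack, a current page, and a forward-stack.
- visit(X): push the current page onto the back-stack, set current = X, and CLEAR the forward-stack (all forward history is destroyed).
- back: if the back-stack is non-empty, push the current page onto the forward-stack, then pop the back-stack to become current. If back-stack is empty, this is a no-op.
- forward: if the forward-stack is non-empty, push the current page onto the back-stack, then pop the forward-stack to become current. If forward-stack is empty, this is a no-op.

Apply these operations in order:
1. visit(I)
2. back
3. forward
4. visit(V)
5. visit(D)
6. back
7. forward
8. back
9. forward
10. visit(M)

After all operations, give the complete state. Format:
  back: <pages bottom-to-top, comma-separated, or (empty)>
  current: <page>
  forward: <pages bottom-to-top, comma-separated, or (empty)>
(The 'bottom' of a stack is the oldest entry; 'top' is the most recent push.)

Answer: back: HOME,I,V,D
current: M
forward: (empty)

Derivation:
After 1 (visit(I)): cur=I back=1 fwd=0
After 2 (back): cur=HOME back=0 fwd=1
After 3 (forward): cur=I back=1 fwd=0
After 4 (visit(V)): cur=V back=2 fwd=0
After 5 (visit(D)): cur=D back=3 fwd=0
After 6 (back): cur=V back=2 fwd=1
After 7 (forward): cur=D back=3 fwd=0
After 8 (back): cur=V back=2 fwd=1
After 9 (forward): cur=D back=3 fwd=0
After 10 (visit(M)): cur=M back=4 fwd=0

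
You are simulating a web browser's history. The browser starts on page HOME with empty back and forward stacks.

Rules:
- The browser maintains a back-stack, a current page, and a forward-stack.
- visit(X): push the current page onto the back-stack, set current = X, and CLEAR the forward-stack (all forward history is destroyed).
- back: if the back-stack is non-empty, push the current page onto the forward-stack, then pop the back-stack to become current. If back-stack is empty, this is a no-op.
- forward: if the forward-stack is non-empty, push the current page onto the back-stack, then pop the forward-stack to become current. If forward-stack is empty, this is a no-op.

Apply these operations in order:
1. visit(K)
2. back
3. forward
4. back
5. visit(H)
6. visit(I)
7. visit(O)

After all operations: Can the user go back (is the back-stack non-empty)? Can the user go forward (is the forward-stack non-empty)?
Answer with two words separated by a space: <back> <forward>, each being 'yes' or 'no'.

After 1 (visit(K)): cur=K back=1 fwd=0
After 2 (back): cur=HOME back=0 fwd=1
After 3 (forward): cur=K back=1 fwd=0
After 4 (back): cur=HOME back=0 fwd=1
After 5 (visit(H)): cur=H back=1 fwd=0
After 6 (visit(I)): cur=I back=2 fwd=0
After 7 (visit(O)): cur=O back=3 fwd=0

Answer: yes no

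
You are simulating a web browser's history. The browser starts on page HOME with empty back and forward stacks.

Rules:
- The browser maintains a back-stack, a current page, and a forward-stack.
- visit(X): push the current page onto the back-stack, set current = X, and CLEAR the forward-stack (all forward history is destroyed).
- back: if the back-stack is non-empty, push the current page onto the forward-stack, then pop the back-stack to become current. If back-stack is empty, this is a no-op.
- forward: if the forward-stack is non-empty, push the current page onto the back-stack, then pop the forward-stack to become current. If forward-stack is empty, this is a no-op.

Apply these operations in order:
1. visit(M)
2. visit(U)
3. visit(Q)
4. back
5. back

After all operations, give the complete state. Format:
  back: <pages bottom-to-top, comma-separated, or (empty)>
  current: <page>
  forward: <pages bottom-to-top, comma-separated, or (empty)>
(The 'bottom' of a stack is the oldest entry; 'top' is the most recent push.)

Answer: back: HOME
current: M
forward: Q,U

Derivation:
After 1 (visit(M)): cur=M back=1 fwd=0
After 2 (visit(U)): cur=U back=2 fwd=0
After 3 (visit(Q)): cur=Q back=3 fwd=0
After 4 (back): cur=U back=2 fwd=1
After 5 (back): cur=M back=1 fwd=2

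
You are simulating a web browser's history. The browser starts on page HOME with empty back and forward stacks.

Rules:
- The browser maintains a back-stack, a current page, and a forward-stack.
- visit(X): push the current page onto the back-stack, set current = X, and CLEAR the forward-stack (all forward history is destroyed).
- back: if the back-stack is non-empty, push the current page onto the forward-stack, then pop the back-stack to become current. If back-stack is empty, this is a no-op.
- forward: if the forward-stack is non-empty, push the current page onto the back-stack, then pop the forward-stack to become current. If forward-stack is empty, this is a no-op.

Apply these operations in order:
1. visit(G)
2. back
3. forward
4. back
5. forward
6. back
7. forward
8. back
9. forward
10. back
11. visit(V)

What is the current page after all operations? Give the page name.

Answer: V

Derivation:
After 1 (visit(G)): cur=G back=1 fwd=0
After 2 (back): cur=HOME back=0 fwd=1
After 3 (forward): cur=G back=1 fwd=0
After 4 (back): cur=HOME back=0 fwd=1
After 5 (forward): cur=G back=1 fwd=0
After 6 (back): cur=HOME back=0 fwd=1
After 7 (forward): cur=G back=1 fwd=0
After 8 (back): cur=HOME back=0 fwd=1
After 9 (forward): cur=G back=1 fwd=0
After 10 (back): cur=HOME back=0 fwd=1
After 11 (visit(V)): cur=V back=1 fwd=0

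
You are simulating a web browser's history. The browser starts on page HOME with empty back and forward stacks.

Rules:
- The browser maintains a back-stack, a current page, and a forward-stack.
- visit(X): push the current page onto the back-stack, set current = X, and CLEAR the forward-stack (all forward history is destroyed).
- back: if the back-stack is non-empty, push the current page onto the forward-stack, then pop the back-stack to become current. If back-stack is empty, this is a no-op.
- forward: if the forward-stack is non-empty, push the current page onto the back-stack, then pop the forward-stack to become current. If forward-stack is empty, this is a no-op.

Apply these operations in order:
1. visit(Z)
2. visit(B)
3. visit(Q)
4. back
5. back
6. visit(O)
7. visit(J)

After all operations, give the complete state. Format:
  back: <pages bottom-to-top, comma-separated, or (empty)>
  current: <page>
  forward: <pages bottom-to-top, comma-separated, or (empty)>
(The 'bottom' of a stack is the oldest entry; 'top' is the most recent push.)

Answer: back: HOME,Z,O
current: J
forward: (empty)

Derivation:
After 1 (visit(Z)): cur=Z back=1 fwd=0
After 2 (visit(B)): cur=B back=2 fwd=0
After 3 (visit(Q)): cur=Q back=3 fwd=0
After 4 (back): cur=B back=2 fwd=1
After 5 (back): cur=Z back=1 fwd=2
After 6 (visit(O)): cur=O back=2 fwd=0
After 7 (visit(J)): cur=J back=3 fwd=0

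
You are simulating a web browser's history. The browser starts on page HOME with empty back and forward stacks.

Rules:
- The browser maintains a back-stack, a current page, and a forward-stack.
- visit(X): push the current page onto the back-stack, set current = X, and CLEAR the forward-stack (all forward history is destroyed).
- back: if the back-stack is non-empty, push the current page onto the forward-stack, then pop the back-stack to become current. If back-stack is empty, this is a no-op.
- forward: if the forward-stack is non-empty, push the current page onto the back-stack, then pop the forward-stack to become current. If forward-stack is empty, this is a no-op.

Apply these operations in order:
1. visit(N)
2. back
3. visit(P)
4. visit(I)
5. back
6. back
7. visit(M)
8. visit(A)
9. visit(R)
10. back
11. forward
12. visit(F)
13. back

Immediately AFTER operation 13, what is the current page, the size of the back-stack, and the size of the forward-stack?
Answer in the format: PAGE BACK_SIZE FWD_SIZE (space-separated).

After 1 (visit(N)): cur=N back=1 fwd=0
After 2 (back): cur=HOME back=0 fwd=1
After 3 (visit(P)): cur=P back=1 fwd=0
After 4 (visit(I)): cur=I back=2 fwd=0
After 5 (back): cur=P back=1 fwd=1
After 6 (back): cur=HOME back=0 fwd=2
After 7 (visit(M)): cur=M back=1 fwd=0
After 8 (visit(A)): cur=A back=2 fwd=0
After 9 (visit(R)): cur=R back=3 fwd=0
After 10 (back): cur=A back=2 fwd=1
After 11 (forward): cur=R back=3 fwd=0
After 12 (visit(F)): cur=F back=4 fwd=0
After 13 (back): cur=R back=3 fwd=1

R 3 1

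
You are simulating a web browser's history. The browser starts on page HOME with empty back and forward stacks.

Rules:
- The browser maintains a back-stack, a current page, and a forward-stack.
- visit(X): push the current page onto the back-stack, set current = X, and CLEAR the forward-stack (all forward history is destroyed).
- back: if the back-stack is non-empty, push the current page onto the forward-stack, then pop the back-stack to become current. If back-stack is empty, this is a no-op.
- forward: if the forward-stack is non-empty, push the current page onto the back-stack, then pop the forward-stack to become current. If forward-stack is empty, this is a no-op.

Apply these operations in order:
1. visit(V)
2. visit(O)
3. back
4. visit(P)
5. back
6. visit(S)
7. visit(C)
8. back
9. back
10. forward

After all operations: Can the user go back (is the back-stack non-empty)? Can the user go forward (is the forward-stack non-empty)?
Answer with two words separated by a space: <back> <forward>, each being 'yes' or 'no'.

Answer: yes yes

Derivation:
After 1 (visit(V)): cur=V back=1 fwd=0
After 2 (visit(O)): cur=O back=2 fwd=0
After 3 (back): cur=V back=1 fwd=1
After 4 (visit(P)): cur=P back=2 fwd=0
After 5 (back): cur=V back=1 fwd=1
After 6 (visit(S)): cur=S back=2 fwd=0
After 7 (visit(C)): cur=C back=3 fwd=0
After 8 (back): cur=S back=2 fwd=1
After 9 (back): cur=V back=1 fwd=2
After 10 (forward): cur=S back=2 fwd=1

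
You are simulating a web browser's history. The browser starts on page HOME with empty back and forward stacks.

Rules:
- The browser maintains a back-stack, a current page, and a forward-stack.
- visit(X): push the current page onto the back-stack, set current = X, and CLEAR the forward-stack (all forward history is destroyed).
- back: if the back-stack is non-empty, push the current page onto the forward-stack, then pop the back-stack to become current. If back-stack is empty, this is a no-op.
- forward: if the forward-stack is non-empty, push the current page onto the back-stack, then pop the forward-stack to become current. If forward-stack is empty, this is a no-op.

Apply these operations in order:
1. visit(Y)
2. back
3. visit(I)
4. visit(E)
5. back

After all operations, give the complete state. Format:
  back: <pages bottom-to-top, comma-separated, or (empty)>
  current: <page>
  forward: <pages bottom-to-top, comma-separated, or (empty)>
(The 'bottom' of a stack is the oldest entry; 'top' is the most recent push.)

Answer: back: HOME
current: I
forward: E

Derivation:
After 1 (visit(Y)): cur=Y back=1 fwd=0
After 2 (back): cur=HOME back=0 fwd=1
After 3 (visit(I)): cur=I back=1 fwd=0
After 4 (visit(E)): cur=E back=2 fwd=0
After 5 (back): cur=I back=1 fwd=1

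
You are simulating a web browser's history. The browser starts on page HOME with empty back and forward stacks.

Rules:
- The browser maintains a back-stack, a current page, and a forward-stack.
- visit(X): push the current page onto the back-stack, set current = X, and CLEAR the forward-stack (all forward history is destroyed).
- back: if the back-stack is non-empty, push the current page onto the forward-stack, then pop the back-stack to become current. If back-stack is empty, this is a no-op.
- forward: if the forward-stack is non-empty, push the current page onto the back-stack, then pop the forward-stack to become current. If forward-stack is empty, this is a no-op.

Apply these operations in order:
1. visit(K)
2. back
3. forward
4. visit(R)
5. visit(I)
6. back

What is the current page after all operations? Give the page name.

After 1 (visit(K)): cur=K back=1 fwd=0
After 2 (back): cur=HOME back=0 fwd=1
After 3 (forward): cur=K back=1 fwd=0
After 4 (visit(R)): cur=R back=2 fwd=0
After 5 (visit(I)): cur=I back=3 fwd=0
After 6 (back): cur=R back=2 fwd=1

Answer: R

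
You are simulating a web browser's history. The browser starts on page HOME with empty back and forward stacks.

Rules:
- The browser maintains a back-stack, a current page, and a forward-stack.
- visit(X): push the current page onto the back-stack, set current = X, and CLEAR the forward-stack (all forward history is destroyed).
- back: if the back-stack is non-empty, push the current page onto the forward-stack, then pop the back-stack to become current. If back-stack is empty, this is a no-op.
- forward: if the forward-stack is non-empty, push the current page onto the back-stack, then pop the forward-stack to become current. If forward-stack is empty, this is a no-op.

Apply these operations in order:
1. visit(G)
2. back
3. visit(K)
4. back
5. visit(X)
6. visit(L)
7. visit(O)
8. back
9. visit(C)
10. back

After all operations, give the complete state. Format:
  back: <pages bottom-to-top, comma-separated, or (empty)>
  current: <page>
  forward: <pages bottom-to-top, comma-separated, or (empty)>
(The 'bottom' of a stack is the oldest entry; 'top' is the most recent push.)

Answer: back: HOME,X
current: L
forward: C

Derivation:
After 1 (visit(G)): cur=G back=1 fwd=0
After 2 (back): cur=HOME back=0 fwd=1
After 3 (visit(K)): cur=K back=1 fwd=0
After 4 (back): cur=HOME back=0 fwd=1
After 5 (visit(X)): cur=X back=1 fwd=0
After 6 (visit(L)): cur=L back=2 fwd=0
After 7 (visit(O)): cur=O back=3 fwd=0
After 8 (back): cur=L back=2 fwd=1
After 9 (visit(C)): cur=C back=3 fwd=0
After 10 (back): cur=L back=2 fwd=1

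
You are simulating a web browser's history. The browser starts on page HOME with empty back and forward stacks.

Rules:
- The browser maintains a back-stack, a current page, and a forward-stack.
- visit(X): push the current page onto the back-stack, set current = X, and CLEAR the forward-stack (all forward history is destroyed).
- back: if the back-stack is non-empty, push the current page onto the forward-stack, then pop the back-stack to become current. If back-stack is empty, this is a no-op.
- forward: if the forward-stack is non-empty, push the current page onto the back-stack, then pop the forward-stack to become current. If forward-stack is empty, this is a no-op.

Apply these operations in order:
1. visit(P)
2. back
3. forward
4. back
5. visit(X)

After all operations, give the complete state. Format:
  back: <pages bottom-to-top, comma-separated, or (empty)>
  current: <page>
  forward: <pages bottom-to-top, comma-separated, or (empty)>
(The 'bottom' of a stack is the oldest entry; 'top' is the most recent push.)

Answer: back: HOME
current: X
forward: (empty)

Derivation:
After 1 (visit(P)): cur=P back=1 fwd=0
After 2 (back): cur=HOME back=0 fwd=1
After 3 (forward): cur=P back=1 fwd=0
After 4 (back): cur=HOME back=0 fwd=1
After 5 (visit(X)): cur=X back=1 fwd=0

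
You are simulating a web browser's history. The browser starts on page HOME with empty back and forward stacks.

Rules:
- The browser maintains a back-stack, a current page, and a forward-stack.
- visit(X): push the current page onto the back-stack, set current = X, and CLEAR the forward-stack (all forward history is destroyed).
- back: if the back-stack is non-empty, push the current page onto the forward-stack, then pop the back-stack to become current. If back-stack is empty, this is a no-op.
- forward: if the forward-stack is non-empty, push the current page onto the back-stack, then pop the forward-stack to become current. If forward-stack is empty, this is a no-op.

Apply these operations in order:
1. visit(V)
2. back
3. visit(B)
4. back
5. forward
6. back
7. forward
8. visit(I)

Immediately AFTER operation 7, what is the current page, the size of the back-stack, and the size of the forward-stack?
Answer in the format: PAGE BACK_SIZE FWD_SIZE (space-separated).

After 1 (visit(V)): cur=V back=1 fwd=0
After 2 (back): cur=HOME back=0 fwd=1
After 3 (visit(B)): cur=B back=1 fwd=0
After 4 (back): cur=HOME back=0 fwd=1
After 5 (forward): cur=B back=1 fwd=0
After 6 (back): cur=HOME back=0 fwd=1
After 7 (forward): cur=B back=1 fwd=0

B 1 0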